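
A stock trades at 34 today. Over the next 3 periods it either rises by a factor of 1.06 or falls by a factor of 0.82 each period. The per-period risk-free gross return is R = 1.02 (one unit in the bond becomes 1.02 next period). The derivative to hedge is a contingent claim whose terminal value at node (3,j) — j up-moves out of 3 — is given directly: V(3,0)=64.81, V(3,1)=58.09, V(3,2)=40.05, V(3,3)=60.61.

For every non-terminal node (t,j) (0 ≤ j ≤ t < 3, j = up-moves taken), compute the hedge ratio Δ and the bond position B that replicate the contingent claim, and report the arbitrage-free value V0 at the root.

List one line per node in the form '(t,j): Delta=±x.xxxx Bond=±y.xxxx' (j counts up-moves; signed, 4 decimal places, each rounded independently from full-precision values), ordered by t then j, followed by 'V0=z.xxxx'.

(0,0): Delta=1.0695 Bond=13.8762
(1,0): Delta=-2.3668 Bond=109.9582
(1,1): Delta=1.6012 Bond=-5.0072
(2,0): Delta=-1.2248 Bond=86.0490
(2,1): Delta=-2.5435 Bond=117.3791
(2,2): Delta=2.2424 Bond=-29.6046
V0=50.2404

No-arbitrage ⇒ martingale measure with p* = (R−d)/(u−d) = 0.8333.
Terminal values V(3,·): V(3,0)=64.8100, V(3,1)=58.0900, V(3,2)=40.0500, V(3,3)=60.6100
Node (2,0) S=22.8616: V=(p*·58.0900+(1−p*)·64.8100)/1.02=58.0490; Δ=(58.0900−64.8100)/(24.2333−18.7465)=-1.2248; B=V−Δ·S=86.0490
Node (2,1) S=29.5528: V=(p*·40.0500+(1−p*)·58.0900)/1.02=42.2124; Δ=(40.0500−58.0900)/(31.3260−24.2333)=-2.5435; B=V−Δ·S=117.3791
Node (2,2) S=38.2024: V=(p*·60.6100+(1−p*)·40.0500)/1.02=56.0621; Δ=(60.6100−40.0500)/(40.4945−31.3260)=2.2424; B=V−Δ·S=-29.6046
Node (1,0) S=27.8800: V=(p*·42.2124+(1−p*)·58.0490)/1.02=43.9724; Δ=(42.2124−58.0490)/(29.5528−22.8616)=-2.3668; B=V−Δ·S=109.9582
Node (1,1) S=36.0400: V=(p*·56.0621+(1−p*)·42.2124)/1.02=52.6998; Δ=(56.0621−42.2124)/(38.2024−29.5528)=1.6012; B=V−Δ·S=-5.0072
Node (0,0) S=34.0000: V=(p*·52.6998+(1−p*)·43.9724)/1.02=50.2404; Δ=(52.6998−43.9724)/(36.0400−27.8800)=1.0695; B=V−Δ·S=13.8762
Self-financing check: at every node Δ·S+B equals the discounted successor values.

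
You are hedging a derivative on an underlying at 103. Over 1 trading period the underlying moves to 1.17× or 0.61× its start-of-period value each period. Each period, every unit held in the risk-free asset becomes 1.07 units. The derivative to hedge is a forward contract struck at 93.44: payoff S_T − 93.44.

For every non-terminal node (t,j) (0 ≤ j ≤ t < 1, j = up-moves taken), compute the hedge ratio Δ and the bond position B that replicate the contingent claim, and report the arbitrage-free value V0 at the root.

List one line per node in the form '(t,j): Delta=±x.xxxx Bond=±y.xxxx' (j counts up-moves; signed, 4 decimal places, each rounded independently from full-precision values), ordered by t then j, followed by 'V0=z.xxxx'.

(0,0): Delta=1.0000 Bond=-87.3271
V0=15.6729

Under the risk-neutral measure, an up-move has probability p* = (R−d)/(u−d) = 0.8214 and values discount at R = 1.07.
Terminal payoffs: V(1,0)=-30.6100, V(1,1)=27.0700
  t=0,j=0: stock 103.0000 → up 120.5100 (V=27.0700), down 62.8300 (V=-30.6100). Price 15.6729; hedge Δ=1.0000, bond B=-87.3271.
Self-financing check: at every node Δ·S+B equals the discounted successor values.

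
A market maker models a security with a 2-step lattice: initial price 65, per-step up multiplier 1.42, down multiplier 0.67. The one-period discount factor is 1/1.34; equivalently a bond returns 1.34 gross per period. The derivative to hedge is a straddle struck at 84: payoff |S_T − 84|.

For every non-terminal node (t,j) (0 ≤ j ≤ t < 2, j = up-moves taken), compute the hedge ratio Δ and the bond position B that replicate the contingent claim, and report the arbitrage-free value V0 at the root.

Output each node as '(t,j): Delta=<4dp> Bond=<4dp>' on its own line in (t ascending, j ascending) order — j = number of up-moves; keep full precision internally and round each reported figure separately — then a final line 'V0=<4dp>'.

(0,0): Delta=0.2873 Bond=4.9446
(1,0): Delta=-1.0000 Bond=62.6866
(1,1): Delta=0.3598 Bond=-0.0681
V0=23.6175

Under the risk-neutral measure, an up-move has probability p* = (R−d)/(u−d) = 0.8933 and values discount at R = 1.34.
Terminal payoffs: V(2,0)=54.8215, V(2,1)=22.1590, V(2,2)=47.0660
(1,0): S=43.5500. Δ = (V_up−V_dn)/(S_up−S_dn) = (22.1590−54.8215)/(61.8410−29.1785) = -1.0000. V = [p*·22.1590 + (1−p*)·54.8215]/1.34 = 19.1366. B = V − Δ·S = 62.6866.
(1,1): S=92.3000. Δ = (V_up−V_dn)/(S_up−S_dn) = (47.0660−22.1590)/(131.0660−61.8410) = 0.3598. V = [p*·47.0660 + (1−p*)·22.1590]/1.34 = 33.1412. B = V − Δ·S = -0.0681.
(0,0): S=65.0000. Δ = (V_up−V_dn)/(S_up−S_dn) = (33.1412−19.1366)/(92.3000−43.5500) = 0.2873. V = [p*·33.1412 + (1−p*)·19.1366]/1.34 = 23.6175. B = V − Δ·S = 4.9446.
Root portfolio cost Δ·65+B reproduces V0=23.6175.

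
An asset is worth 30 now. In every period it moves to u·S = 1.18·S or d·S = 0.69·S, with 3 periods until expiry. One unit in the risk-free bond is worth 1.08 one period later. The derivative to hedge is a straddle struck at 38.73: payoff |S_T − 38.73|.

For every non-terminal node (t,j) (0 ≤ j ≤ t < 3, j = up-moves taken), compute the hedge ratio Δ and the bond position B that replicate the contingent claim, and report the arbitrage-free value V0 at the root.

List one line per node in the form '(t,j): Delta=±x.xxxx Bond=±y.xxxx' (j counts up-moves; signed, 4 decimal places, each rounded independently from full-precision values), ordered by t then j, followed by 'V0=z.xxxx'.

No-arbitrage ⇒ martingale measure with p* = (R−d)/(u−d) = 0.7959.
Terminal payoffs: V(3,0)=28.8747, V(3,1)=21.8761, V(3,2)=9.9073, V(3,3)=10.5610
  t=2,j=0: stock 14.2830 → up 16.8539 (V=21.8761), down 9.8553 (V=28.8747). Price 21.5781; hedge Δ=-1.0000, bond B=35.8611.
  t=2,j=1: stock 24.4260 → up 28.8227 (V=9.9073), down 16.8539 (V=21.8761). Price 11.4351; hedge Δ=-1.0000, bond B=35.8611.
  t=2,j=2: stock 41.7720 → up 49.2910 (V=10.5610), down 28.8227 (V=9.9073). Price 9.6552; hedge Δ=0.0319, bond B=8.3212.
  t=1,j=0: stock 20.7000 → up 24.4260 (V=11.4351), down 14.2830 (V=21.5781). Price 12.5047; hedge Δ=-1.0000, bond B=33.2047.
  t=1,j=1: stock 35.4000 → up 41.7720 (V=9.6552), down 24.4260 (V=11.4351). Price 9.2763; hedge Δ=-0.1026, bond B=12.9089.
  t=0,j=0: stock 30.0000 → up 35.4000 (V=9.2763), down 20.7000 (V=12.5047). Price 9.1992; hedge Δ=-0.2196, bond B=15.7879.
Self-financing check: at every node Δ·S+B equals the discounted successor values.

(0,0): Delta=-0.2196 Bond=15.7879
(1,0): Delta=-1.0000 Bond=33.2047
(1,1): Delta=-0.1026 Bond=12.9089
(2,0): Delta=-1.0000 Bond=35.8611
(2,1): Delta=-1.0000 Bond=35.8611
(2,2): Delta=0.0319 Bond=8.3212
V0=9.1992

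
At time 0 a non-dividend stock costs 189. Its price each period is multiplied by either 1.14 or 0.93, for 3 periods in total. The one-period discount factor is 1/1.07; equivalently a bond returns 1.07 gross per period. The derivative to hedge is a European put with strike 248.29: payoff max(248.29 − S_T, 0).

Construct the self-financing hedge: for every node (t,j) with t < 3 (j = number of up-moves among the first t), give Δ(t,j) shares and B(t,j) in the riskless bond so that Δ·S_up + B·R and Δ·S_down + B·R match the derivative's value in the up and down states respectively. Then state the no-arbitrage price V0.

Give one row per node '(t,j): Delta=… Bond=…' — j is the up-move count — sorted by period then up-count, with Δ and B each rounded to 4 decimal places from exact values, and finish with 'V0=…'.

No-arbitrage ⇒ martingale measure with p* = (R−d)/(u−d) = 0.6667.
Terminal values V(3,·): V(3,0)=96.2665, V(3,1)=61.9386, V(3,2)=19.8593, V(3,3)=0.0000
  t=2,j=0: stock 163.4661 → up 186.3514 (V=61.9386), down 152.0235 (V=96.2665). Price 68.5806; hedge Δ=-1.0000, bond B=232.0467.
  t=2,j=1: stock 200.3778 → up 228.4307 (V=19.8593), down 186.3514 (V=61.9386). Price 31.6689; hedge Δ=-1.0000, bond B=232.0467.
  t=2,j=2: stock 245.6244 → up 280.0118 (V=0.0000), down 228.4307 (V=19.8593). Price 6.1867; hedge Δ=-0.3850, bond B=100.7548.
  t=1,j=0: stock 175.7700 → up 200.3778 (V=31.6689), down 163.4661 (V=68.5806). Price 41.0961; hedge Δ=-1.0000, bond B=216.8661.
  t=1,j=1: stock 215.4600 → up 245.6244 (V=6.1867), down 200.3778 (V=31.6689). Price 13.7204; hedge Δ=-0.5632, bond B=135.0643.
  t=0,j=0: stock 189.0000 → up 215.4600 (V=13.7204), down 175.7700 (V=41.0961). Price 21.3510; hedge Δ=-0.6897, bond B=151.7117.
Check: Δ(0,0)·S0 + B(0,0) = 21.3510 = V0.

(0,0): Delta=-0.6897 Bond=151.7117
(1,0): Delta=-1.0000 Bond=216.8661
(1,1): Delta=-0.5632 Bond=135.0643
(2,0): Delta=-1.0000 Bond=232.0467
(2,1): Delta=-1.0000 Bond=232.0467
(2,2): Delta=-0.3850 Bond=100.7548
V0=21.3510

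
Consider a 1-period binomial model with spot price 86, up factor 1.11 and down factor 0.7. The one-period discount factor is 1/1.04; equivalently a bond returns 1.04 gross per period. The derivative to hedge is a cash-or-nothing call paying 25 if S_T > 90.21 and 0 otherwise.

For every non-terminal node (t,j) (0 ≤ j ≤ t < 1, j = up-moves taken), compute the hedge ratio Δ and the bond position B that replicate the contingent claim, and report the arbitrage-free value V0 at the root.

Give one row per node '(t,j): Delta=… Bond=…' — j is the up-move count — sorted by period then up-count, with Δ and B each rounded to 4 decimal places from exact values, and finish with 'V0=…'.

Under the risk-neutral measure, an up-move has probability p* = (R−d)/(u−d) = 0.8293 and values discount at R = 1.04.
At expiry t=1: V(1,0)=0.0000, V(1,1)=25.0000
  t=0,j=0: stock 86.0000 → up 95.4600 (V=25.0000), down 60.2000 (V=0.0000). Price 19.9343; hedge Δ=0.7090, bond B=-41.0413.
Self-financing check: at every node Δ·S+B equals the discounted successor values.

(0,0): Delta=0.7090 Bond=-41.0413
V0=19.9343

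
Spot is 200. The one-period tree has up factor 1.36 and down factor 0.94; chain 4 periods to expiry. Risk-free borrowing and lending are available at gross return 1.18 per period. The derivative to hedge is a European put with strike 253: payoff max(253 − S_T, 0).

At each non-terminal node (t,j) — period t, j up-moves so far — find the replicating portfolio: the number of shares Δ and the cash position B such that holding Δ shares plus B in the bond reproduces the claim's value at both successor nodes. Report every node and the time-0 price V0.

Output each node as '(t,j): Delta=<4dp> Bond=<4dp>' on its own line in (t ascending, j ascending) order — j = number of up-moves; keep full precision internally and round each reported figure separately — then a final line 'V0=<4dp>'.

(0,0): Delta=-0.1016 Bond=24.5138
(1,0): Delta=-0.2372 Bond=54.4239
(1,1): Delta=-0.0313 Bond=9.8030
(2,0): Delta=-0.5181 Bond=113.8595
(2,1): Delta=-0.0916 Bond=26.9908
(2,2): Delta=0.0000 Bond=0.0000
(3,0): Delta=-1.0000 Bond=214.4068
(3,1): Delta=-0.2683 Bond=74.3147
(3,2): Delta=0.0000 Bond=0.0000
(3,3): Delta=0.0000 Bond=0.0000
V0=4.1985

The replicating-portfolio and risk-neutral prices coincide; use p* = (1.18−0.94)/(1.36−0.94) = 0.5714 for the latter.
Terminal payoffs: V(4,0)=96.8502, V(4,1)=27.0812, V(4,2)=0.0000, V(4,3)=0.0000, V(4,4)=0.0000
(3,0): S=166.1168. Δ = (V_up−V_dn)/(S_up−S_dn) = (27.0812−96.8502)/(225.9188−156.1498) = -1.0000. V = [p*·27.0812 + (1−p*)·96.8502]/1.18 = 48.2900. B = V − Δ·S = 214.4068.
(3,1): S=240.3392. Δ = (V_up−V_dn)/(S_up−S_dn) = (0.0000−27.0812)/(326.8613−225.9188) = -0.2683. V = [p*·0.0000 + (1−p*)·27.0812]/1.18 = 9.8358. B = V − Δ·S = 74.3147.
(3,2): S=347.7248. Δ = (V_up−V_dn)/(S_up−S_dn) = (0.0000−0.0000)/(472.9057−326.8613) = 0.0000. V = [p*·0.0000 + (1−p*)·0.0000]/1.18 = 0.0000. B = V − Δ·S = 0.0000.
(3,3): S=503.0912. Δ = (V_up−V_dn)/(S_up−S_dn) = (0.0000−0.0000)/(684.2040−472.9057) = 0.0000. V = [p*·0.0000 + (1−p*)·0.0000]/1.18 = 0.0000. B = V − Δ·S = 0.0000.
(2,0): S=176.7200. Δ = (V_up−V_dn)/(S_up−S_dn) = (9.8358−48.2900)/(240.3392−166.1168) = -0.5181. V = [p*·9.8358 + (1−p*)·48.2900]/1.18 = 22.3018. B = V − Δ·S = 113.8595.
(2,1): S=255.6800. Δ = (V_up−V_dn)/(S_up−S_dn) = (0.0000−9.8358)/(347.7248−240.3392) = -0.0916. V = [p*·0.0000 + (1−p*)·9.8358]/1.18 = 3.5723. B = V − Δ·S = 26.9908.
(2,2): S=369.9200. Δ = (V_up−V_dn)/(S_up−S_dn) = (0.0000−0.0000)/(503.0912−347.7248) = 0.0000. V = [p*·0.0000 + (1−p*)·0.0000]/1.18 = 0.0000. B = V − Δ·S = 0.0000.
(1,0): S=188.0000. Δ = (V_up−V_dn)/(S_up−S_dn) = (3.5723−22.3018)/(255.6800−176.7200) = -0.2372. V = [p*·3.5723 + (1−p*)·22.3018]/1.18 = 9.8299. B = V − Δ·S = 54.4239.
(1,1): S=272.0000. Δ = (V_up−V_dn)/(S_up−S_dn) = (0.0000−3.5723)/(369.9200−255.6800) = -0.0313. V = [p*·0.0000 + (1−p*)·3.5723]/1.18 = 1.2975. B = V − Δ·S = 9.8030.
(0,0): S=200.0000. Δ = (V_up−V_dn)/(S_up−S_dn) = (1.2975−9.8299)/(272.0000−188.0000) = -0.1016. V = [p*·1.2975 + (1−p*)·9.8299]/1.18 = 4.1985. B = V − Δ·S = 24.5138.
The time-0 hedge costs 4.1985, which is the no-arbitrage price.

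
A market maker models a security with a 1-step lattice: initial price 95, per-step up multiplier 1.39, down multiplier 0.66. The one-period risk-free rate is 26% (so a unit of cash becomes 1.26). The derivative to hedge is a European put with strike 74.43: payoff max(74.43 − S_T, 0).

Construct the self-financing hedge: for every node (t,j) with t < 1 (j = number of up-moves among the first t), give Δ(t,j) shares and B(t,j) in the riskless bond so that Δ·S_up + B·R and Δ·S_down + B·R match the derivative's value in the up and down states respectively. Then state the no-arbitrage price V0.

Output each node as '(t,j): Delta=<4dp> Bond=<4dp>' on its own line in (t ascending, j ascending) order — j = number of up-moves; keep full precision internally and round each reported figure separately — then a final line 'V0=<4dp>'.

Risk-neutral probability p* = (R−d)/(u−d) = (1.26−0.66)/(1.39−0.66) = 0.8219.
Terminal values V(1,·): V(1,0)=11.7300, V(1,1)=0.0000
Node (0,0) S=95.0000: V=(p*·0.0000+(1−p*)·11.7300)/1.26=1.6579; Δ=(0.0000−11.7300)/(132.0500−62.7000)=-0.1691; B=V−Δ·S=17.7264
Self-financing check: at every node Δ·S+B equals the discounted successor values.

(0,0): Delta=-0.1691 Bond=17.7264
V0=1.6579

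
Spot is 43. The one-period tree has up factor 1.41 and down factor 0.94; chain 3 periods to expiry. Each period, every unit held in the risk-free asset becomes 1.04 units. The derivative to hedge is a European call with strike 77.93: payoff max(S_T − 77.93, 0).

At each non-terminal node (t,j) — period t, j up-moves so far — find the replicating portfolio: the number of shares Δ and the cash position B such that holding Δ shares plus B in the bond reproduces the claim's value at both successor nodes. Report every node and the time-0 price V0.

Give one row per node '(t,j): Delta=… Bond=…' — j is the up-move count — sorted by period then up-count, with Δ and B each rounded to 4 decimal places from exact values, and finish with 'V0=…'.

No-arbitrage ⇒ martingale measure with p* = (R−d)/(u−d) = 0.2128.
At expiry t=3: V(3,0)=0.0000, V(3,1)=0.0000, V(3,2)=2.4290, V(3,3)=42.6085
  t=2,j=0: stock 37.9948 → up 53.5727 (V=0.0000), down 35.7151 (V=0.0000). Price 0.0000; hedge Δ=0.0000, bond B=0.0000.
  t=2,j=1: stock 56.9922 → up 80.3590 (V=2.4290), down 53.5727 (V=0.0000). Price 0.4969; hedge Δ=0.0907, bond B=-4.6712.
  t=2,j=2: stock 85.4883 → up 120.5385 (V=42.6085), down 80.3590 (V=2.4290). Price 10.5556; hedge Δ=1.0000, bond B=-74.9327.
  t=1,j=0: stock 40.4200 → up 56.9922 (V=0.4969), down 37.9948 (V=0.0000). Price 0.1017; hedge Δ=0.0262, bond B=-0.9556.
  t=1,j=1: stock 60.6300 → up 85.4883 (V=10.5556), down 56.9922 (V=0.4969). Price 2.5356; hedge Δ=0.3530, bond B=-18.8658.
  t=0,j=0: stock 43.0000 → up 60.6300 (V=2.5356), down 40.4200 (V=0.1017). Price 0.5957; hedge Δ=0.1204, bond B=-4.5830.
Self-financing check: at every node Δ·S+B equals the discounted successor values.

(0,0): Delta=0.1204 Bond=-4.5830
(1,0): Delta=0.0262 Bond=-0.9556
(1,1): Delta=0.3530 Bond=-18.8658
(2,0): Delta=0.0000 Bond=0.0000
(2,1): Delta=0.0907 Bond=-4.6712
(2,2): Delta=1.0000 Bond=-74.9327
V0=0.5957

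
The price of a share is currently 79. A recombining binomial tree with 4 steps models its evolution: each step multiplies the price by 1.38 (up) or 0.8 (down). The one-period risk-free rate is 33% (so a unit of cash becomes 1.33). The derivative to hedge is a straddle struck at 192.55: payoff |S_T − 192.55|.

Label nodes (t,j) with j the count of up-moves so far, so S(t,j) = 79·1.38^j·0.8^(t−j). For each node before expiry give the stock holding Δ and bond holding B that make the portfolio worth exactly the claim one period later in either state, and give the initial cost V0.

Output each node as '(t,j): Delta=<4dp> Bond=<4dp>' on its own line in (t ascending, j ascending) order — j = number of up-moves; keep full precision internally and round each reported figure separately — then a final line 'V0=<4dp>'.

(0,0): Delta=0.3302 Bond=-1.6725
(1,0): Delta=-1.0000 Bond=81.8443
(1,1): Delta=0.4030 Bond=-10.1555
(2,0): Delta=-1.0000 Bond=108.8530
(2,1): Delta=-1.0000 Bond=108.8530
(2,2): Delta=0.4797 Bond=-25.0502
(3,0): Delta=-1.0000 Bond=144.7744
(3,1): Delta=-1.0000 Bond=144.7744
(3,2): Delta=-1.0000 Bond=144.7744
(3,3): Delta=0.5606 Bond=-50.1178
V0=24.4135

The replicating-portfolio and risk-neutral prices coincide; use p* = (1.33−0.8)/(1.38−0.8) = 0.9138 for the latter.
Payoff layer (t=4): V(4,0)=160.1916, V(4,1)=136.7318, V(4,2)=96.2635, V(4,3)=26.4558, V(4,4)=93.9624
(3,0): S=40.4480. Δ = (V_up−V_dn)/(S_up−S_dn) = (136.7318−160.1916)/(55.8182−32.3584) = -1.0000. V = [p*·136.7318 + (1−p*)·160.1916]/1.33 = 104.3264. B = V − Δ·S = 144.7744.
(3,1): S=69.7728. Δ = (V_up−V_dn)/(S_up−S_dn) = (96.2635−136.7318)/(96.2865−55.8182) = -1.0000. V = [p*·96.2635 + (1−p*)·136.7318]/1.33 = 75.0016. B = V − Δ·S = 144.7744.
(3,2): S=120.3581. Δ = (V_up−V_dn)/(S_up−S_dn) = (26.4558−96.2635)/(166.0942−96.2865) = -1.0000. V = [p*·26.4558 + (1−p*)·96.2635]/1.33 = 24.4164. B = V − Δ·S = 144.7744.
(3,3): S=207.6177. Δ = (V_up−V_dn)/(S_up−S_dn) = (93.9624−26.4558)/(286.5124−166.0942) = 0.5606. V = [p*·93.9624 + (1−p*)·26.4558]/1.33 = 66.2728. B = V − Δ·S = -50.1178.
(2,0): S=50.5600. Δ = (V_up−V_dn)/(S_up−S_dn) = (75.0016−104.3264)/(69.7728−40.4480) = -1.0000. V = [p*·75.0016 + (1−p*)·104.3264]/1.33 = 58.2930. B = V − Δ·S = 108.8530.
(2,1): S=87.2160. Δ = (V_up−V_dn)/(S_up−S_dn) = (24.4164−75.0016)/(120.3581−69.7728) = -1.0000. V = [p*·24.4164 + (1−p*)·75.0016]/1.33 = 21.6370. B = V − Δ·S = 108.8530.
(2,2): S=150.4476. Δ = (V_up−V_dn)/(S_up−S_dn) = (66.2728−24.4164)/(207.6177−120.3581) = 0.4797. V = [p*·66.2728 + (1−p*)·24.4164]/1.33 = 47.1162. B = V − Δ·S = -25.0502.
(1,0): S=63.2000. Δ = (V_up−V_dn)/(S_up−S_dn) = (21.6370−58.2930)/(87.2160−50.5600) = -1.0000. V = [p*·21.6370 + (1−p*)·58.2930]/1.33 = 18.6443. B = V − Δ·S = 81.8443.
(1,1): S=109.0200. Δ = (V_up−V_dn)/(S_up−S_dn) = (47.1162−21.6370)/(150.4476−87.2160) = 0.4030. V = [p*·47.1162 + (1−p*)·21.6370]/1.33 = 33.7742. B = V − Δ·S = -10.1555.
(0,0): S=79.0000. Δ = (V_up−V_dn)/(S_up−S_dn) = (33.7742−18.6443)/(109.0200−63.2000) = 0.3302. V = [p*·33.7742 + (1−p*)·18.6443]/1.33 = 24.4135. B = V − Δ·S = -1.6725.
The time-0 hedge costs 24.4135, which is the no-arbitrage price.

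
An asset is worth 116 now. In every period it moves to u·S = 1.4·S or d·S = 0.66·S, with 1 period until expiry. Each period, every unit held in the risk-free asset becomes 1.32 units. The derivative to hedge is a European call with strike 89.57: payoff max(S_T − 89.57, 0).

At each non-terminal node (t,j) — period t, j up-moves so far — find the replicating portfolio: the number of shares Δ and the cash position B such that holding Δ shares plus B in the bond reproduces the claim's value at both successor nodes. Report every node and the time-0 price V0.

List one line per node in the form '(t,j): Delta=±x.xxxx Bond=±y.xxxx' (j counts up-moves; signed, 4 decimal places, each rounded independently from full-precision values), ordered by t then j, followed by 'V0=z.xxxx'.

(0,0): Delta=0.8484 Bond=-49.2095
V0=49.2095

The replicating-portfolio and risk-neutral prices coincide; use p* = (1.32−0.66)/(1.4−0.66) = 0.8919 for the latter.
Terminal payoffs: V(1,0)=0.0000, V(1,1)=72.8300
  t=0,j=0: stock 116.0000 → up 162.4000 (V=72.8300), down 76.5600 (V=0.0000). Price 49.2095; hedge Δ=0.8484, bond B=-49.2095.
The time-0 hedge costs 49.2095, which is the no-arbitrage price.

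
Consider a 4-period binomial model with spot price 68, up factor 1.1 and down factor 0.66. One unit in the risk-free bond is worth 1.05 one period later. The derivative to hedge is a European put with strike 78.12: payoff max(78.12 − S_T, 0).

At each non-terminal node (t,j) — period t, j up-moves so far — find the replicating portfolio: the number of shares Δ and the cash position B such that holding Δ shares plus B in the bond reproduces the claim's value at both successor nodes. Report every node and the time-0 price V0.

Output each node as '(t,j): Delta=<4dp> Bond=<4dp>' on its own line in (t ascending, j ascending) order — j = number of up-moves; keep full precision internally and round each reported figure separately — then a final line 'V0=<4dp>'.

The replicating-portfolio and risk-neutral prices coincide; use p* = (1.05−0.66)/(1.1−0.66) = 0.8864 for the latter.
Terminal values V(4,·): V(4,0)=65.2172, V(4,1)=56.6153, V(4,2)=42.2788, V(4,3)=18.3847, V(4,4)=0.0000
(3,0): S=19.5497. Δ = (V_up−V_dn)/(S_up−S_dn) = (56.6153−65.2172)/(21.5047−12.9028) = -1.0000. V = [p*·56.6153 + (1−p*)·65.2172]/1.05 = 54.8503. B = V − Δ·S = 74.4000.
(3,1): S=32.5829. Δ = (V_up−V_dn)/(S_up−S_dn) = (42.2788−56.6153)/(35.8412−21.5047) = -1.0000. V = [p*·42.2788 + (1−p*)·56.6153]/1.05 = 41.8171. B = V − Δ·S = 74.4000.
(3,2): S=54.3048. Δ = (V_up−V_dn)/(S_up−S_dn) = (18.3847−42.2788)/(59.7353−35.8412) = -1.0000. V = [p*·18.3847 + (1−p*)·42.2788]/1.05 = 20.0952. B = V − Δ·S = 74.4000.
(3,3): S=90.5080. Δ = (V_up−V_dn)/(S_up−S_dn) = (0.0000−18.3847)/(99.5588−59.7353) = -0.4617. V = [p*·0.0000 + (1−p*)·18.3847]/1.05 = 1.9897. B = V − Δ·S = 43.7731.
(2,0): S=29.6208. Δ = (V_up−V_dn)/(S_up−S_dn) = (41.8171−54.8503)/(32.5829−19.5497) = -1.0000. V = [p*·41.8171 + (1−p*)·54.8503]/1.05 = 41.2363. B = V − Δ·S = 70.8571.
(2,1): S=49.3680. Δ = (V_up−V_dn)/(S_up−S_dn) = (20.0952−41.8171)/(54.3048−32.5829) = -1.0000. V = [p*·20.0952 + (1−p*)·41.8171]/1.05 = 21.4891. B = V − Δ·S = 70.8571.
(2,2): S=82.2800. Δ = (V_up−V_dn)/(S_up−S_dn) = (1.9897−20.0952)/(90.5080−54.3048) = -0.5001. V = [p*·1.9897 + (1−p*)·20.0952]/1.05 = 3.8544. B = V − Δ·S = 45.0033.
(1,0): S=44.8800. Δ = (V_up−V_dn)/(S_up−S_dn) = (21.4891−41.2363)/(49.3680−29.6208) = -1.0000. V = [p*·21.4891 + (1−p*)·41.2363]/1.05 = 22.6030. B = V − Δ·S = 67.4830.
(1,1): S=74.8000. Δ = (V_up−V_dn)/(S_up−S_dn) = (3.8544−21.4891)/(82.2800−49.3680) = -0.5358. V = [p*·3.8544 + (1−p*)·21.4891]/1.05 = 5.5794. B = V − Δ·S = 45.6583.
(0,0): S=68.0000. Δ = (V_up−V_dn)/(S_up−S_dn) = (5.5794−22.6030)/(74.8000−44.8800) = -0.5690. V = [p*·5.5794 + (1−p*)·22.6030]/1.05 = 7.1561. B = V − Δ·S = 45.8461.
Root portfolio cost Δ·68+B reproduces V0=7.1561.

(0,0): Delta=-0.5690 Bond=45.8461
(1,0): Delta=-1.0000 Bond=67.4830
(1,1): Delta=-0.5358 Bond=45.6583
(2,0): Delta=-1.0000 Bond=70.8571
(2,1): Delta=-1.0000 Bond=70.8571
(2,2): Delta=-0.5001 Bond=45.0033
(3,0): Delta=-1.0000 Bond=74.4000
(3,1): Delta=-1.0000 Bond=74.4000
(3,2): Delta=-1.0000 Bond=74.4000
(3,3): Delta=-0.4617 Bond=43.7731
V0=7.1561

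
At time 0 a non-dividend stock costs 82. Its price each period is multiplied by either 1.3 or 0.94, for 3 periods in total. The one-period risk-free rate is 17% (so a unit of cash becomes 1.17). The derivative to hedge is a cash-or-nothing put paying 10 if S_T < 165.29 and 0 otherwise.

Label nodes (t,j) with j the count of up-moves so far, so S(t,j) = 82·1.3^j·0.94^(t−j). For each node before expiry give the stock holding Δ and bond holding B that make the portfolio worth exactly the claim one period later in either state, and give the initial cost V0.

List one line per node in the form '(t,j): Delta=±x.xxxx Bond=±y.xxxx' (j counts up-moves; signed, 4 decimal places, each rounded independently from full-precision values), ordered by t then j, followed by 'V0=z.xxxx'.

Since d<R<u, set p* = (R−d)/(u−d) = 0.6389; price each node as the discounted p*-expectation of its children.
Terminal values V(3,·): V(3,0)=10.0000, V(3,1)=10.0000, V(3,2)=10.0000, V(3,3)=0.0000
Node (2,0) S=72.4552: V=(p*·10.0000+(1−p*)·10.0000)/1.17=8.5470; Δ=(10.0000−10.0000)/(94.1918−68.1079)=0.0000; B=V−Δ·S=8.5470
Node (2,1) S=100.2040: V=(p*·10.0000+(1−p*)·10.0000)/1.17=8.5470; Δ=(10.0000−10.0000)/(130.2652−94.1918)=0.0000; B=V−Δ·S=8.5470
Node (2,2) S=138.5800: V=(p*·0.0000+(1−p*)·10.0000)/1.17=3.0864; Δ=(0.0000−10.0000)/(180.1540−130.2652)=-0.2004; B=V−Δ·S=30.8642
Node (1,0) S=77.0800: V=(p*·8.5470+(1−p*)·8.5470)/1.17=7.3051; Δ=(8.5470−8.5470)/(100.2040−72.4552)=0.0000; B=V−Δ·S=7.3051
Node (1,1) S=106.6000: V=(p*·3.0864+(1−p*)·8.5470)/1.17=4.3233; Δ=(3.0864−8.5470)/(138.5800−100.2040)=-0.1423; B=V−Δ·S=19.4916
Node (0,0) S=82.0000: V=(p*·4.3233+(1−p*)·7.3051)/1.17=4.6155; Δ=(4.3233−7.3051)/(106.6000−77.0800)=-0.1010; B=V−Δ·S=12.8983
Check: Δ(0,0)·S0 + B(0,0) = 4.6155 = V0.

(0,0): Delta=-0.1010 Bond=12.8983
(1,0): Delta=0.0000 Bond=7.3051
(1,1): Delta=-0.1423 Bond=19.4916
(2,0): Delta=0.0000 Bond=8.5470
(2,1): Delta=0.0000 Bond=8.5470
(2,2): Delta=-0.2004 Bond=30.8642
V0=4.6155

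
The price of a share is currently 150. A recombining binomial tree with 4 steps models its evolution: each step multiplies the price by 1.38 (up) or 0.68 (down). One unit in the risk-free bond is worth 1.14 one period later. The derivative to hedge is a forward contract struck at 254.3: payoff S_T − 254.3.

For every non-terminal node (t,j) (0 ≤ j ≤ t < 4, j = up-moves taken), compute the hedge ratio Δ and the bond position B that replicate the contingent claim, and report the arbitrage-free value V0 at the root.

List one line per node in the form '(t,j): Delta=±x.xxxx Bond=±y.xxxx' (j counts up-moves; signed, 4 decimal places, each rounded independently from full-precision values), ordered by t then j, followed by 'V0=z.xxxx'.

(0,0): Delta=1.0000 Bond=-150.5660
(1,0): Delta=1.0000 Bond=-171.6453
(1,1): Delta=1.0000 Bond=-171.6453
(2,0): Delta=1.0000 Bond=-195.6756
(2,1): Delta=1.0000 Bond=-195.6756
(2,2): Delta=1.0000 Bond=-195.6756
(3,0): Delta=1.0000 Bond=-223.0702
(3,1): Delta=1.0000 Bond=-223.0702
(3,2): Delta=1.0000 Bond=-223.0702
(3,3): Delta=1.0000 Bond=-223.0702
V0=-0.5660

The replicating-portfolio and risk-neutral prices coincide; use p* = (1.14−0.68)/(1.38−0.68) = 0.6571 for the latter.
At expiry t=4: V(4,0)=-222.2279, V(4,1)=-189.2126, V(4,2)=-122.2108, V(4,3)=13.7633, V(4,4)=289.7109
  t=3,j=0: stock 47.1648 → up 65.0874 (V=-189.2126), down 32.0721 (V=-222.2279). Price -175.9054; hedge Δ=1.0000, bond B=-223.0702.
  t=3,j=1: stock 95.7168 → up 132.0892 (V=-122.2108), down 65.0874 (V=-189.2126). Price -127.3534; hedge Δ=1.0000, bond B=-223.0702.
  t=3,j=2: stock 194.2488 → up 268.0633 (V=13.7633), down 132.0892 (V=-122.2108). Price -28.8214; hedge Δ=1.0000, bond B=-223.0702.
  t=3,j=3: stock 394.2108 → up 544.0109 (V=289.7109), down 268.0633 (V=13.7633). Price 171.1406; hedge Δ=1.0000, bond B=-223.0702.
  t=2,j=0: stock 69.3600 → up 95.7168 (V=-127.3534), down 47.1648 (V=-175.9054). Price -126.3156; hedge Δ=1.0000, bond B=-195.6756.
  t=2,j=1: stock 140.7600 → up 194.2488 (V=-28.8214), down 95.7168 (V=-127.3534). Price -54.9156; hedge Δ=1.0000, bond B=-195.6756.
  t=2,j=2: stock 285.6600 → up 394.2108 (V=171.1406), down 194.2488 (V=-28.8214). Price 89.9844; hedge Δ=1.0000, bond B=-195.6756.
  t=1,j=0: stock 102.0000 → up 140.7600 (V=-54.9156), down 69.3600 (V=-126.3156). Price -69.6453; hedge Δ=1.0000, bond B=-171.6453.
  t=1,j=1: stock 207.0000 → up 285.6600 (V=89.9844), down 140.7600 (V=-54.9156). Price 35.3547; hedge Δ=1.0000, bond B=-171.6453.
  t=0,j=0: stock 150.0000 → up 207.0000 (V=35.3547), down 102.0000 (V=-69.6453). Price -0.5660; hedge Δ=1.0000, bond B=-150.5660.
Each (Δ,B) replicates both successor values, so the strategy is self-financing and V0 is arbitrage-free.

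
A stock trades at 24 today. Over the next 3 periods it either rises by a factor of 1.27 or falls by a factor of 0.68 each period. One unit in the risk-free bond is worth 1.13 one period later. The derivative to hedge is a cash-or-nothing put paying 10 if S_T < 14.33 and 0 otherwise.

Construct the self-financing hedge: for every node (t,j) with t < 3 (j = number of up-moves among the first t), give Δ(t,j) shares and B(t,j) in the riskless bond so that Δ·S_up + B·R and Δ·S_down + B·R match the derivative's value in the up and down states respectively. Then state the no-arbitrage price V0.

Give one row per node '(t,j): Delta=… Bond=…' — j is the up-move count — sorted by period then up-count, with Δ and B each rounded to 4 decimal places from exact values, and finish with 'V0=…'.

Since d<R<u, set p* = (R−d)/(u−d) = 0.7627; price each node as the discounted p*-expectation of its children.
Terminal payoffs: V(3,0)=10.0000, V(3,1)=10.0000, V(3,2)=0.0000, V(3,3)=0.0000
  t=2,j=0: stock 11.0976 → up 14.0940 (V=10.0000), down 7.5464 (V=10.0000). Price 8.8496; hedge Δ=0.0000, bond B=8.8496.
  t=2,j=1: stock 20.7264 → up 26.3225 (V=0.0000), down 14.0940 (V=10.0000). Price 2.0999; hedge Δ=-0.8178, bond B=19.0490.
  t=2,j=2: stock 38.7096 → up 49.1612 (V=0.0000), down 26.3225 (V=0.0000). Price 0.0000; hedge Δ=0.0000, bond B=0.0000.
  t=1,j=0: stock 16.3200 → up 20.7264 (V=2.0999), down 11.0976 (V=8.8496). Price 3.2757; hedge Δ=-0.7010, bond B=14.7158.
  t=1,j=1: stock 30.4800 → up 38.7096 (V=0.0000), down 20.7264 (V=2.0999). Price 0.4410; hedge Δ=-0.1168, bond B=4.0001.
  t=0,j=0: stock 24.0000 → up 30.4800 (V=0.4410), down 16.3200 (V=3.2757). Price 0.9855; hedge Δ=-0.2002, bond B=5.7901.
The time-0 hedge costs 0.9855, which is the no-arbitrage price.

(0,0): Delta=-0.2002 Bond=5.7901
(1,0): Delta=-0.7010 Bond=14.7158
(1,1): Delta=-0.1168 Bond=4.0001
(2,0): Delta=0.0000 Bond=8.8496
(2,1): Delta=-0.8178 Bond=19.0490
(2,2): Delta=0.0000 Bond=0.0000
V0=0.9855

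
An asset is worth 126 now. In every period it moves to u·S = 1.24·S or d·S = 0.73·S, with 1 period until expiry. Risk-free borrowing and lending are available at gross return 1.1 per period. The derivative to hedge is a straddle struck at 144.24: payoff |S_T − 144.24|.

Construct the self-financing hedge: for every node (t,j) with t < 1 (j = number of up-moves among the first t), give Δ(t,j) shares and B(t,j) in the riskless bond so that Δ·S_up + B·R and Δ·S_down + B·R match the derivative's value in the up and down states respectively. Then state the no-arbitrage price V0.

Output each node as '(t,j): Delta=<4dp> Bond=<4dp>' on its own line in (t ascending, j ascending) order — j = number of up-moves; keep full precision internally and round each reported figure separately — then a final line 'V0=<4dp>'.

(0,0): Delta=-0.6265 Bond=99.8973
V0=20.9561

Risk-neutral probability p* = (R−d)/(u−d) = (1.1−0.73)/(1.24−0.73) = 0.7255.
Terminal payoffs: V(1,0)=52.2600, V(1,1)=12.0000
Node (0,0) S=126.0000: V=(p*·12.0000+(1−p*)·52.2600)/1.1=20.9561; Δ=(12.0000−52.2600)/(156.2400−91.9800)=-0.6265; B=V−Δ·S=99.8973
Root portfolio cost Δ·126+B reproduces V0=20.9561.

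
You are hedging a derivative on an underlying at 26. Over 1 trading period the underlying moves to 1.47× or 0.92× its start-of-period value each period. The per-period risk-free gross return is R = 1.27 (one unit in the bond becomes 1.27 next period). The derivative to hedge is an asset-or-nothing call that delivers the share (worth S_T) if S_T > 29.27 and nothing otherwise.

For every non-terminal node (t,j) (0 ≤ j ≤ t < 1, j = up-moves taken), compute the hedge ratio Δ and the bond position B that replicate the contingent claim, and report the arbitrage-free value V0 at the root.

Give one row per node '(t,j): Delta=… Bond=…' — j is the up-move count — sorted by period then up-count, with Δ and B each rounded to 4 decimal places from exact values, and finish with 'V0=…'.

Under the risk-neutral measure, an up-move has probability p* = (R−d)/(u−d) = 0.6364 and values discount at R = 1.27.
At expiry t=1: V(1,0)=0.0000, V(1,1)=38.2200
Node (0,0) S=26.0000: V=(p*·38.2200+(1−p*)·0.0000)/1.27=19.1510; Δ=(38.2200−0.0000)/(38.2200−23.9200)=2.6727; B=V−Δ·S=-50.3399
Self-financing check: at every node Δ·S+B equals the discounted successor values.

(0,0): Delta=2.6727 Bond=-50.3399
V0=19.1510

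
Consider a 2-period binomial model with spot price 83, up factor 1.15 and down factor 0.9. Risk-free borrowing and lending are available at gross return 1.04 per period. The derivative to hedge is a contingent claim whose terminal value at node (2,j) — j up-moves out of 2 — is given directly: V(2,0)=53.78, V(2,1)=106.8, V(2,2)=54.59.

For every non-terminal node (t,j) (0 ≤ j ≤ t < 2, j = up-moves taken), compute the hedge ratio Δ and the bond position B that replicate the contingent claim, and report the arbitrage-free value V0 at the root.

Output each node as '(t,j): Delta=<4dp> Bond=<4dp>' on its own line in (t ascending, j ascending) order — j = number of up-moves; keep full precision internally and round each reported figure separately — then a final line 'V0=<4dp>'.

Under the risk-neutral measure, an up-move has probability p* = (R−d)/(u−d) = 0.5600 and values discount at R = 1.04.
At expiry t=2: V(2,0)=53.7800, V(2,1)=106.8000, V(2,2)=54.5900
Node (1,0) S=74.7000: V=(p*·106.8000+(1−p*)·53.7800)/1.04=80.2608; Δ=(106.8000−53.7800)/(85.9050−67.2300)=2.8391; B=V−Δ·S=-131.8192
Node (1,1) S=95.4500: V=(p*·54.5900+(1−p*)·106.8000)/1.04=74.5792; Δ=(54.5900−106.8000)/(109.7675−85.9050)=-2.1880; B=V−Δ·S=283.4192
Node (0,0) S=83.0000: V=(p*·74.5792+(1−p*)·80.2608)/1.04=74.1145; Δ=(74.5792−80.2608)/(95.4500−74.7000)=-0.2738; B=V−Δ·S=96.8407
Self-financing check: at every node Δ·S+B equals the discounted successor values.

(0,0): Delta=-0.2738 Bond=96.8407
(1,0): Delta=2.8391 Bond=-131.8192
(1,1): Delta=-2.1880 Bond=283.4192
V0=74.1145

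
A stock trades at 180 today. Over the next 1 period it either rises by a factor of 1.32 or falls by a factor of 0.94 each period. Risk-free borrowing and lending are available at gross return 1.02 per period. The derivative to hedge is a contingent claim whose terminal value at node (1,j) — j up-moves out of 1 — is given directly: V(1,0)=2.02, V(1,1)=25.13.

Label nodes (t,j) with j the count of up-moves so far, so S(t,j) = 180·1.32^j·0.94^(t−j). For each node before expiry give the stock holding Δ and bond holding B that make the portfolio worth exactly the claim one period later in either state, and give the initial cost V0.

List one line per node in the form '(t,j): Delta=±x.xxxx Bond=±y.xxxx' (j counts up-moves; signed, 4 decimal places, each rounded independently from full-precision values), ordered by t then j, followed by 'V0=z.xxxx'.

The replicating-portfolio and risk-neutral prices coincide; use p* = (1.02−0.94)/(1.32−0.94) = 0.2105 for the latter.
Payoff layer (t=1): V(1,0)=2.0200, V(1,1)=25.1300
Node (0,0) S=180.0000: V=(p*·25.1300+(1−p*)·2.0200)/1.02=6.7503; Δ=(25.1300−2.0200)/(237.6000−169.2000)=0.3379; B=V−Δ·S=-54.0655
Check: Δ(0,0)·S0 + B(0,0) = 6.7503 = V0.

(0,0): Delta=0.3379 Bond=-54.0655
V0=6.7503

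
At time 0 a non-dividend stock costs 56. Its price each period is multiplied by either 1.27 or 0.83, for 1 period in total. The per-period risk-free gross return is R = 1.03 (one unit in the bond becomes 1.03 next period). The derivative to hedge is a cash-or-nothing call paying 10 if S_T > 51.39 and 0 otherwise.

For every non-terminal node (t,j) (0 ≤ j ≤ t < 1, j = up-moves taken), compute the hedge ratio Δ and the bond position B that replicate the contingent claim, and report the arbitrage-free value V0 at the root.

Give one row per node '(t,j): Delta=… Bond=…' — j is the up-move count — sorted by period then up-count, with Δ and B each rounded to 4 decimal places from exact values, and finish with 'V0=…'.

(0,0): Delta=0.4058 Bond=-18.3142
V0=4.4131

Under the risk-neutral measure, an up-move has probability p* = (R−d)/(u−d) = 0.4545 and values discount at R = 1.03.
Terminal payoffs: V(1,0)=0.0000, V(1,1)=10.0000
(0,0): S=56.0000. Δ = (V_up−V_dn)/(S_up−S_dn) = (10.0000−0.0000)/(71.1200−46.4800) = 0.4058. V = [p*·10.0000 + (1−p*)·0.0000]/1.03 = 4.4131. B = V − Δ·S = -18.3142.
Root portfolio cost Δ·56+B reproduces V0=4.4131.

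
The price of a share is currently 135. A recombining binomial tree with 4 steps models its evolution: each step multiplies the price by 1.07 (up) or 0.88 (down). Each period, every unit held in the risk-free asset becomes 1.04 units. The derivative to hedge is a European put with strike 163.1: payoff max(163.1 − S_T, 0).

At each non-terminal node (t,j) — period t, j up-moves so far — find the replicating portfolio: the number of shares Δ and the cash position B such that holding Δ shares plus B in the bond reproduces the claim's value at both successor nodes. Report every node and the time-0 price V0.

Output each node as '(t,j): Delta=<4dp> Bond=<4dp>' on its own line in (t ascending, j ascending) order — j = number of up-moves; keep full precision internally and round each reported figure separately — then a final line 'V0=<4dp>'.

(0,0): Delta=-0.7132 Bond=106.6560
(1,0): Delta=-1.0000 Bond=144.9953
(1,1): Delta=-0.6690 Bond=104.5335
(2,0): Delta=-1.0000 Bond=150.7951
(2,1): Delta=-1.0000 Bond=150.7951
(2,2): Delta=-0.6179 Bond=100.8248
(3,0): Delta=-1.0000 Bond=156.8269
(3,1): Delta=-1.0000 Bond=156.8269
(3,2): Delta=-1.0000 Bond=156.8269
(3,3): Delta=-0.5590 Bond=95.1135
V0=10.3754

The replicating-portfolio and risk-neutral prices coincide; use p* = (1.04−0.88)/(1.07−0.88) = 0.8421 for the latter.
Terminal payoffs: V(4,0)=82.1411, V(4,1)=64.6614, V(4,2)=43.4076, V(4,3)=17.5649, V(4,4)=0.0000
Node (3,0) S=91.9987: V=(p*·64.6614+(1−p*)·82.1411)/1.04=64.8282; Δ=(64.6614−82.1411)/(98.4386−80.9589)=-1.0000; B=V−Δ·S=156.8269
Node (3,1) S=111.8621: V=(p*·43.4076+(1−p*)·64.6614)/1.04=44.9648; Δ=(43.4076−64.6614)/(119.6924−98.4386)=-1.0000; B=V−Δ·S=156.8269
Node (3,2) S=136.0141: V=(p*·17.5649+(1−p*)·43.4076)/1.04=20.8128; Δ=(17.5649−43.4076)/(145.5351−119.6924)=-1.0000; B=V−Δ·S=156.8269
Node (3,3) S=165.3808: V=(p*·0.0000+(1−p*)·17.5649)/1.04=2.6667; Δ=(0.0000−17.5649)/(176.9575−145.5351)=-0.5590; B=V−Δ·S=95.1135
Node (2,0) S=104.5440: V=(p*·44.9648+(1−p*)·64.8282)/1.04=46.2511; Δ=(44.9648−64.8282)/(111.8621−91.9987)=-1.0000; B=V−Δ·S=150.7951
Node (2,1) S=127.1160: V=(p*·20.8128+(1−p*)·44.9648)/1.04=23.6791; Δ=(20.8128−44.9648)/(136.0141−111.8621)=-1.0000; B=V−Δ·S=150.7951
Node (2,2) S=154.5615: V=(p*·2.6667+(1−p*)·20.8128)/1.04=5.3191; Δ=(2.6667−20.8128)/(165.3808−136.0141)=-0.6179; B=V−Δ·S=100.8248
Node (1,0) S=118.8000: V=(p*·23.6791+(1−p*)·46.2511)/1.04=26.1953; Δ=(23.6791−46.2511)/(127.1160−104.5440)=-1.0000; B=V−Δ·S=144.9953
Node (1,1) S=144.4500: V=(p*·5.3191+(1−p*)·23.6791)/1.04=7.9020; Δ=(5.3191−23.6791)/(154.5615−127.1160)=-0.6690; B=V−Δ·S=104.5335
Node (0,0) S=135.0000: V=(p*·7.9020+(1−p*)·26.1953)/1.04=10.3754; Δ=(7.9020−26.1953)/(144.4500−118.8000)=-0.7132; B=V−Δ·S=106.6560
The time-0 hedge costs 10.3754, which is the no-arbitrage price.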